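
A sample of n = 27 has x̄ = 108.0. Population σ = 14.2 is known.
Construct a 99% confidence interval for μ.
(100.96, 115.04)

z-interval (σ known):
z* = 2.576 for 99% confidence

Margin of error = z* · σ/√n = 2.576 · 14.2/√27 = 7.04

CI: (108.0 - 7.04, 108.0 + 7.04) = (100.96, 115.04)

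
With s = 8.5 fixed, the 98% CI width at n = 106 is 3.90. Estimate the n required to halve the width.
n ≈ 424

CI width ∝ 1/√n
To reduce width by factor 2, need √n to grow by 2 → need 2² = 4 times as many samples.

Current: n = 106, width = 3.90
New: n = 424, width ≈ 1.93

Width reduced by factor of 3.90/1.93 = 2.02.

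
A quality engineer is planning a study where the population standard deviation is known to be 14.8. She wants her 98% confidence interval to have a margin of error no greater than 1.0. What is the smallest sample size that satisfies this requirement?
n ≥ 1186

For margin E ≤ 1.0:
n ≥ (z* · σ / E)²
n ≥ (2.326 · 14.8 / 1.0)²
n ≥ 1185.07

Minimum n = 1186 (rounding up)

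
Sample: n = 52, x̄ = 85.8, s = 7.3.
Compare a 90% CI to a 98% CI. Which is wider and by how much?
98% CI is wider by 1.47

df = 51
90% CI: t* = 1.675, (84.10, 87.50), width = 2 · t* · s/√n = 3.39
98% CI: t* = 2.402, (83.37, 88.23), width = 2 · t* · s/√n = 4.86

The 98% CI is wider by 4.86 - 3.39 = 1.47.
Higher confidence requires a wider interval.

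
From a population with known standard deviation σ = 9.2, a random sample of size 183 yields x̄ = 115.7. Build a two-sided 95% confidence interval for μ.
(114.37, 117.03)

z-interval (σ known):
z* = 1.960 for 95% confidence

Margin of error = z* · σ/√n = 1.960 · 9.2/√183 = 1.33

CI: (115.7 - 1.33, 115.7 + 1.33) = (114.37, 117.03)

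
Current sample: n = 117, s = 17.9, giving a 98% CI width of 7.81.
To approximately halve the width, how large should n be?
n ≈ 468

CI width ∝ 1/√n
To reduce width by factor 2, need √n to grow by 2 → need 2² = 4 times as many samples.

Current: n = 117, width = 7.81
New: n = 468, width ≈ 3.86

Width reduced by factor of 7.81/3.86 = 2.02.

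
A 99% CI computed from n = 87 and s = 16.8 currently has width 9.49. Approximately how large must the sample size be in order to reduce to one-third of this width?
n ≈ 783

CI width ∝ 1/√n
To reduce width by factor 3, need √n to grow by 3 → need 3² = 9 times as many samples.

Current: n = 87, width = 9.49
New: n = 783, width ≈ 3.10

Width reduced by factor of 9.49/3.10 = 3.06.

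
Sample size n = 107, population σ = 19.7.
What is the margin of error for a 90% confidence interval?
Margin of error = 3.13

Margin of error = z* · σ/√n
= 1.645 · 19.7/√107
= 1.645 · 19.7/10.3441
= 3.13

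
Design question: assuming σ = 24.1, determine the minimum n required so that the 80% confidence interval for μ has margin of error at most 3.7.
n ≥ 70

For margin E ≤ 3.7:
n ≥ (z* · σ / E)²
n ≥ (1.282 · 24.1 / 3.7)²
n ≥ 69.73

Minimum n = 70 (rounding up)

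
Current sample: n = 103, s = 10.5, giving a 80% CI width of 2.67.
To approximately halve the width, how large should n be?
n ≈ 412

CI width ∝ 1/√n
To reduce width by factor 2, need √n to grow by 2 → need 2² = 4 times as many samples.

Current: n = 103, width = 2.67
New: n = 412, width ≈ 1.33

Width reduced by factor of 2.67/1.33 = 2.01.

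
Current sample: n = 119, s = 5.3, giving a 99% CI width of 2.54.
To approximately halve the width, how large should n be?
n ≈ 476

CI width ∝ 1/√n
To reduce width by factor 2, need √n to grow by 2 → need 2² = 4 times as many samples.

Current: n = 119, width = 2.54
New: n = 476, width ≈ 1.26

Width reduced by factor of 2.54/1.26 = 2.02.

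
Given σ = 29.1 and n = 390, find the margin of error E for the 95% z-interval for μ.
Margin of error = 2.89

Margin of error = z* · σ/√n
= 1.960 · 29.1/√390
= 1.960 · 29.1/19.7484
= 2.89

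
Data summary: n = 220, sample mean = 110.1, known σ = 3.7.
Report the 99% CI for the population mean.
(109.46, 110.74)

z-interval (σ known):
z* = 2.576 for 99% confidence

Margin of error = z* · σ/√n = 2.576 · 3.7/√220 = 0.64

CI: (110.1 - 0.64, 110.1 + 0.64) = (109.46, 110.74)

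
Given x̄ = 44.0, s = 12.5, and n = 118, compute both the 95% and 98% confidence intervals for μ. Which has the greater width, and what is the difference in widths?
98% CI is wider by 0.87

df = 117
95% CI: t* = 1.980, (41.72, 46.28), width = 2 · t* · s/√n = 4.56
98% CI: t* = 2.359, (41.29, 46.71), width = 2 · t* · s/√n = 5.43

The 98% CI is wider by 5.43 - 4.56 = 0.87.
Higher confidence requires a wider interval.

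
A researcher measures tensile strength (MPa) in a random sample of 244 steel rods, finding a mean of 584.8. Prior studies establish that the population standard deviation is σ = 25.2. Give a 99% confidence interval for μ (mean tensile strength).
(580.64, 588.96)

z-interval (σ known):
z* = 2.576 for 99% confidence

Margin of error = z* · σ/√n = 2.576 · 25.2/√244 = 4.16

CI: (584.8 - 4.16, 584.8 + 4.16) = (580.64, 588.96)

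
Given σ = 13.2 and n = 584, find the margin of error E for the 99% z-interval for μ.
Margin of error = 1.41

Margin of error = z* · σ/√n
= 2.576 · 13.2/√584
= 2.576 · 13.2/24.1661
= 1.41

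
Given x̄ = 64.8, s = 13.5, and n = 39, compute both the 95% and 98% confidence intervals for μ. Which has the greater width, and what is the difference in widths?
98% CI is wider by 1.75

df = 38
95% CI: t* = 2.024, (60.42, 69.18), width = 2 · t* · s/√n = 8.75
98% CI: t* = 2.429, (59.55, 70.05), width = 2 · t* · s/√n = 10.50

The 98% CI is wider by 10.50 - 8.75 = 1.75.
Higher confidence requires a wider interval.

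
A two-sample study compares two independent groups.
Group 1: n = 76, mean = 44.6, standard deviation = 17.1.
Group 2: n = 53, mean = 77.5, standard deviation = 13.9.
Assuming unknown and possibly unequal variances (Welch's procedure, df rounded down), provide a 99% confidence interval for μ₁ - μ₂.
(-40.06, -25.74)

Difference: x̄₁ - x̄₂ = -32.90
SE = √(s₁²/n₁ + s₂²/n₂) = √(17.1²/76 + 13.9²/53) = 2.7373
df = 123.96 → 123 (Welch–Satterthwaite, rounded down)
t* = 2.616

CI: -32.90 ± 2.616 · 2.7373 = -32.90 ± 7.16 = (-40.06, -25.74)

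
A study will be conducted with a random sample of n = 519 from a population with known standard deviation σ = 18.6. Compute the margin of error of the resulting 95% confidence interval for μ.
Margin of error = 1.60

Margin of error = z* · σ/√n
= 1.960 · 18.6/√519
= 1.960 · 18.6/22.7816
= 1.60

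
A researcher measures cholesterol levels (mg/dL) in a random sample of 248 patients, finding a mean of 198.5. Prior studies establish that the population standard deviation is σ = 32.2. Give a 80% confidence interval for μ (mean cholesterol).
(195.88, 201.12)

z-interval (σ known):
z* = 1.282 for 80% confidence

Margin of error = z* · σ/√n = 1.282 · 32.2/√248 = 2.62

CI: (198.5 - 2.62, 198.5 + 2.62) = (195.88, 201.12)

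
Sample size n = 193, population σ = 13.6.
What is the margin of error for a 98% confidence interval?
Margin of error = 2.28

Margin of error = z* · σ/√n
= 2.326 · 13.6/√193
= 2.326 · 13.6/13.8924
= 2.28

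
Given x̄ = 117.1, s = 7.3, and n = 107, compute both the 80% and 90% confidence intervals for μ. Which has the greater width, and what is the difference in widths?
90% CI is wider by 0.52

df = 106
80% CI: t* = 1.290, (116.19, 118.01), width = 2 · t* · s/√n = 1.82
90% CI: t* = 1.659, (115.93, 118.27), width = 2 · t* · s/√n = 2.34

The 90% CI is wider by 2.34 - 1.82 = 0.52.
Higher confidence requires a wider interval.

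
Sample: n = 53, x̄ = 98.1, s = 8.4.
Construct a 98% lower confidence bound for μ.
μ ≥ 95.67

Lower bound (one-sided):
t* = 2.107 (one-sided for 98%)
Lower bound = x̄ - t* · s/√n = 98.1 - 2.107 · 8.4/√53 = 95.67

We are 98% confident that μ ≥ 95.67.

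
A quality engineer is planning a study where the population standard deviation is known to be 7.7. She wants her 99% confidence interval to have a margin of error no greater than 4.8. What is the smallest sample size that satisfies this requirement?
n ≥ 18

For margin E ≤ 4.8:
n ≥ (z* · σ / E)²
n ≥ (2.576 · 7.7 / 4.8)²
n ≥ 17.08

Minimum n = 18 (rounding up)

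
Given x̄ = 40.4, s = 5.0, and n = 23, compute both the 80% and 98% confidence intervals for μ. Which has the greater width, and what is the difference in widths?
98% CI is wider by 2.48

df = 22
80% CI: t* = 1.321, (39.02, 41.78), width = 2 · t* · s/√n = 2.75
98% CI: t* = 2.508, (37.79, 43.01), width = 2 · t* · s/√n = 5.23

The 98% CI is wider by 5.23 - 2.75 = 2.48.
Higher confidence requires a wider interval.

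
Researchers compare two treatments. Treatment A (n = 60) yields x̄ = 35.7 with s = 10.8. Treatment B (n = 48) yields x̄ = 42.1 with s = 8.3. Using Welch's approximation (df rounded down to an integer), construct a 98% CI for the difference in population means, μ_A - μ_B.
(-10.74, -2.06)

Difference: x̄₁ - x̄₂ = -6.40
SE = √(s₁²/n₁ + s₂²/n₂) = √(10.8²/60 + 8.3²/48) = 1.8383
df = 105.85 → 105 (Welch–Satterthwaite, rounded down)
t* = 2.362

CI: -6.40 ± 2.362 · 1.8383 = -6.40 ± 4.34 = (-10.74, -2.06)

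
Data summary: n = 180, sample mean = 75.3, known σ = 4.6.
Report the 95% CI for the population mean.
(74.63, 75.97)

z-interval (σ known):
z* = 1.960 for 95% confidence

Margin of error = z* · σ/√n = 1.960 · 4.6/√180 = 0.67

CI: (75.3 - 0.67, 75.3 + 0.67) = (74.63, 75.97)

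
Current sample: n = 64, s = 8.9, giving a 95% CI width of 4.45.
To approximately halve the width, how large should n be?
n ≈ 256

CI width ∝ 1/√n
To reduce width by factor 2, need √n to grow by 2 → need 2² = 4 times as many samples.

Current: n = 64, width = 4.45
New: n = 256, width ≈ 2.19

Width reduced by factor of 4.45/2.19 = 2.03.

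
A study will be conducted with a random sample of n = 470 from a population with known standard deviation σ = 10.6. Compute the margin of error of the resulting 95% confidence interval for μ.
Margin of error = 0.96

Margin of error = z* · σ/√n
= 1.960 · 10.6/√470
= 1.960 · 10.6/21.6795
= 0.96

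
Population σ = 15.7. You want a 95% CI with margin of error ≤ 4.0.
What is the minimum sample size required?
n ≥ 60

For margin E ≤ 4.0:
n ≥ (z* · σ / E)²
n ≥ (1.960 · 15.7 / 4.0)²
n ≥ 59.18

Minimum n = 60 (rounding up)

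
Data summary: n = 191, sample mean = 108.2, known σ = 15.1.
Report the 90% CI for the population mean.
(106.40, 110.00)

z-interval (σ known):
z* = 1.645 for 90% confidence

Margin of error = z* · σ/√n = 1.645 · 15.1/√191 = 1.80

CI: (108.2 - 1.80, 108.2 + 1.80) = (106.40, 110.00)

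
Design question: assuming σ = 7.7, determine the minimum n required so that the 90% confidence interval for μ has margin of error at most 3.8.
n ≥ 12

For margin E ≤ 3.8:
n ≥ (z* · σ / E)²
n ≥ (1.645 · 7.7 / 3.8)²
n ≥ 11.11

Minimum n = 12 (rounding up)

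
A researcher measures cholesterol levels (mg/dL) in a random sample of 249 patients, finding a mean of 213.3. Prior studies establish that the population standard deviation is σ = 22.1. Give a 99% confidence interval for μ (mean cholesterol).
(209.69, 216.91)

z-interval (σ known):
z* = 2.576 for 99% confidence

Margin of error = z* · σ/√n = 2.576 · 22.1/√249 = 3.61

CI: (213.3 - 3.61, 213.3 + 3.61) = (209.69, 216.91)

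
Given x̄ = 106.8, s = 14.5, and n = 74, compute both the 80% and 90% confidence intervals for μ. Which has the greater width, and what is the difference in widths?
90% CI is wider by 1.26

df = 73
80% CI: t* = 1.293, (104.62, 108.98), width = 2 · t* · s/√n = 4.36
90% CI: t* = 1.666, (103.99, 109.61), width = 2 · t* · s/√n = 5.62

The 90% CI is wider by 5.62 - 4.36 = 1.26.
Higher confidence requires a wider interval.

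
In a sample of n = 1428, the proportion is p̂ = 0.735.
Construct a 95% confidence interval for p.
(0.712, 0.758)

Proportion CI:
SE = √(p̂(1-p̂)/n) = √(0.735 · 0.265 / 1428) = 0.01168

z* = 1.960
Margin = z* · SE = 1.960 · 0.01168 = 0.0229

CI: 0.735 ± 0.0229 = (0.712, 0.758)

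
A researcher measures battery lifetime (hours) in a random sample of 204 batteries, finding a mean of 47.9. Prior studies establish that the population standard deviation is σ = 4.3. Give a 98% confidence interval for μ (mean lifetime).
(47.20, 48.60)

z-interval (σ known):
z* = 2.326 for 98% confidence

Margin of error = z* · σ/√n = 2.326 · 4.3/√204 = 0.70

CI: (47.9 - 0.70, 47.9 + 0.70) = (47.20, 48.60)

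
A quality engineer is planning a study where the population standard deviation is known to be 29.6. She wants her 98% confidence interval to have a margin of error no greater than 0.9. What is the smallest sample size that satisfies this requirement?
n ≥ 5853

For margin E ≤ 0.9:
n ≥ (z* · σ / E)²
n ≥ (2.326 · 29.6 / 0.9)²
n ≥ 5852.18

Minimum n = 5853 (rounding up)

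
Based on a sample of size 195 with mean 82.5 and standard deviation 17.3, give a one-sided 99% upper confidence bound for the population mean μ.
μ ≤ 85.41

Upper bound (one-sided):
t* = 2.346 (one-sided for 99%)
Upper bound = x̄ + t* · s/√n = 82.5 + 2.346 · 17.3/√195 = 85.41

We are 99% confident that μ ≤ 85.41.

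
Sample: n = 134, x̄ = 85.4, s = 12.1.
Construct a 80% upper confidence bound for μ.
μ ≤ 86.28

Upper bound (one-sided):
t* = 0.844 (one-sided for 80%)
Upper bound = x̄ + t* · s/√n = 85.4 + 0.844 · 12.1/√134 = 86.28

We are 80% confident that μ ≤ 86.28.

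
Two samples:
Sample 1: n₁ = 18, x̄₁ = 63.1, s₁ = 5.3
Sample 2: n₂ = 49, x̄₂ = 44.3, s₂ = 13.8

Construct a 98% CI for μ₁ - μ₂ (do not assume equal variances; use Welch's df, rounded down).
(13.23, 24.37)

Difference: x̄₁ - x̄₂ = 18.80
SE = √(s₁²/n₁ + s₂²/n₂) = √(5.3²/18 + 13.8²/49) = 2.3339
df = 64.79 → 64 (Welch–Satterthwaite, rounded down)
t* = 2.386

CI: 18.80 ± 2.386 · 2.3339 = 18.80 ± 5.57 = (13.23, 24.37)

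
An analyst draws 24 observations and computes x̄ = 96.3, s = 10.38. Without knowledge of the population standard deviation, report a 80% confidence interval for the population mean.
(93.51, 99.09)

t-interval (σ unknown):
df = n - 1 = 23
t* = 1.319 for 80% confidence

Margin of error = t* · s/√n = 1.319 · 10.38/√24 = 2.79

CI: (93.51, 99.09)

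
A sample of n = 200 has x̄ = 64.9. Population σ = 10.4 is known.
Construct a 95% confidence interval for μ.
(63.46, 66.34)

z-interval (σ known):
z* = 1.960 for 95% confidence

Margin of error = z* · σ/√n = 1.960 · 10.4/√200 = 1.44

CI: (64.9 - 1.44, 64.9 + 1.44) = (63.46, 66.34)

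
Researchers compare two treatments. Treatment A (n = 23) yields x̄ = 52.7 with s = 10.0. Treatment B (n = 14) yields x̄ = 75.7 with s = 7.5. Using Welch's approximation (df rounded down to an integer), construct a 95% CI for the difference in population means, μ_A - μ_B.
(-28.89, -17.11)

Difference: x̄₁ - x̄₂ = -23.00
SE = √(s₁²/n₁ + s₂²/n₂) = √(10.0²/23 + 7.5²/14) = 2.8923
df = 33.31 → 33 (Welch–Satterthwaite, rounded down)
t* = 2.035

CI: -23.00 ± 2.035 · 2.8923 = -23.00 ± 5.89 = (-28.89, -17.11)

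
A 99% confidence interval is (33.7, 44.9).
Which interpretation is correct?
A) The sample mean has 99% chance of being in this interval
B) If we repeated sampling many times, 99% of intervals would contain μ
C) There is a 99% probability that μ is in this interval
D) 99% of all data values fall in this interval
B

A) Wrong — x̄ is observed and sits in the interval by construction.
B) Correct — this is the frequentist long-run coverage interpretation.
C) Wrong — μ is fixed; the randomness lives in the interval, not in μ.
D) Wrong — a CI is about the parameter μ, not individual data values.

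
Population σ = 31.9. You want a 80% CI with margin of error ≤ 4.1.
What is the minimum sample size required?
n ≥ 100

For margin E ≤ 4.1:
n ≥ (z* · σ / E)²
n ≥ (1.282 · 31.9 / 4.1)²
n ≥ 99.49

Minimum n = 100 (rounding up)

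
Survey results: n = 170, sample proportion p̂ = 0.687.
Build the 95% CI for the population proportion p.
(0.617, 0.757)

Proportion CI:
SE = √(p̂(1-p̂)/n) = √(0.687 · 0.313 / 170) = 0.03557

z* = 1.960
Margin = z* · SE = 1.960 · 0.03557 = 0.0697

CI: 0.687 ± 0.0697 = (0.617, 0.757)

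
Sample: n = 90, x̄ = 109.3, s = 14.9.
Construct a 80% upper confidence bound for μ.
μ ≤ 110.63

Upper bound (one-sided):
t* = 0.846 (one-sided for 80%)
Upper bound = x̄ + t* · s/√n = 109.3 + 0.846 · 14.9/√90 = 110.63

We are 80% confident that μ ≤ 110.63.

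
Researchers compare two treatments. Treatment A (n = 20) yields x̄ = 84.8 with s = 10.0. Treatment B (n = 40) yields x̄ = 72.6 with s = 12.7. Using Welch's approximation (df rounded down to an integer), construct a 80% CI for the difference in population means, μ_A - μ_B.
(8.29, 16.11)

Difference: x̄₁ - x̄₂ = 12.20
SE = √(s₁²/n₁ + s₂²/n₂) = √(10.0²/20 + 12.7²/40) = 3.0054
df = 47.08 → 47 (Welch–Satterthwaite, rounded down)
t* = 1.300

CI: 12.20 ± 1.300 · 3.0054 = 12.20 ± 3.91 = (8.29, 16.11)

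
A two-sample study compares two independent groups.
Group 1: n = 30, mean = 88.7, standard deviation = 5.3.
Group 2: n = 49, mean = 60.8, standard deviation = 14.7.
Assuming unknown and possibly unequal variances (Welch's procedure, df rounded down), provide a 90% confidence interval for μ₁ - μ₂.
(24.04, 31.76)

Difference: x̄₁ - x̄₂ = 27.90
SE = √(s₁²/n₁ + s₂²/n₂) = √(5.3²/30 + 14.7²/49) = 2.3122
df = 65.65 → 65 (Welch–Satterthwaite, rounded down)
t* = 1.669

CI: 27.90 ± 1.669 · 2.3122 = 27.90 ± 3.86 = (24.04, 31.76)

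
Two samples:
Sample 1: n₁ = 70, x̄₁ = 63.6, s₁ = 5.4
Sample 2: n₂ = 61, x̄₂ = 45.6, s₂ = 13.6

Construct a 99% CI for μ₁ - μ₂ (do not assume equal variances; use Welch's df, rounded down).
(13.09, 22.91)

Difference: x̄₁ - x̄₂ = 18.00
SE = √(s₁²/n₁ + s₂²/n₂) = √(5.4²/70 + 13.6²/61) = 1.8571
df = 76.37 → 76 (Welch–Satterthwaite, rounded down)
t* = 2.642

CI: 18.00 ± 2.642 · 1.8571 = 18.00 ± 4.91 = (13.09, 22.91)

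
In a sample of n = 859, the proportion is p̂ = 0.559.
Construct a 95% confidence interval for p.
(0.526, 0.592)

Proportion CI:
SE = √(p̂(1-p̂)/n) = √(0.559 · 0.441 / 859) = 0.01694

z* = 1.960
Margin = z* · SE = 1.960 · 0.01694 = 0.0332

CI: 0.559 ± 0.0332 = (0.526, 0.592)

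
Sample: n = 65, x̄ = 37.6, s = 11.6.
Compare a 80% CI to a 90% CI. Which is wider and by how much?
90% CI is wider by 1.07

df = 64
80% CI: t* = 1.295, (35.74, 39.46), width = 2 · t* · s/√n = 3.73
90% CI: t* = 1.669, (35.20, 40.00), width = 2 · t* · s/√n = 4.80

The 90% CI is wider by 4.80 - 3.73 = 1.07.
Higher confidence requires a wider interval.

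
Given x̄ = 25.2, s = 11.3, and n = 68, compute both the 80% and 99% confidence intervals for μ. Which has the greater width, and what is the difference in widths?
99% CI is wider by 3.72

df = 67
80% CI: t* = 1.294, (23.43, 26.97), width = 2 · t* · s/√n = 3.55
99% CI: t* = 2.651, (21.57, 28.83), width = 2 · t* · s/√n = 7.27

The 99% CI is wider by 7.27 - 3.55 = 3.72.
Higher confidence requires a wider interval.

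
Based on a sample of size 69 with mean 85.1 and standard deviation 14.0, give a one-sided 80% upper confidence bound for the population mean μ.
μ ≤ 86.53

Upper bound (one-sided):
t* = 0.847 (one-sided for 80%)
Upper bound = x̄ + t* · s/√n = 85.1 + 0.847 · 14.0/√69 = 86.53

We are 80% confident that μ ≤ 86.53.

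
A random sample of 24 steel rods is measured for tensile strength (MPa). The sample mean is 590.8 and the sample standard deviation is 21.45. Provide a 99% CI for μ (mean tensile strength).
(578.51, 603.09)

t-interval (σ unknown):
df = n - 1 = 23
t* = 2.807 for 99% confidence

Margin of error = t* · s/√n = 2.807 · 21.45/√24 = 12.29

CI: (578.51, 603.09)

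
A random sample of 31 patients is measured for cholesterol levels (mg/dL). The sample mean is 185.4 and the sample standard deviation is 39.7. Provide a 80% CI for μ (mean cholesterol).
(176.06, 194.74)

t-interval (σ unknown):
df = n - 1 = 30
t* = 1.310 for 80% confidence

Margin of error = t* · s/√n = 1.310 · 39.7/√31 = 9.34

CI: (176.06, 194.74)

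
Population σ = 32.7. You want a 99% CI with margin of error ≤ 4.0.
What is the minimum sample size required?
n ≥ 444

For margin E ≤ 4.0:
n ≥ (z* · σ / E)²
n ≥ (2.576 · 32.7 / 4.0)²
n ≥ 443.47

Minimum n = 444 (rounding up)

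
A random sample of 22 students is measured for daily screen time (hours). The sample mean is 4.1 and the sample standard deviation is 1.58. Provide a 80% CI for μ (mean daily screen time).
(3.65, 4.55)

t-interval (σ unknown):
df = n - 1 = 21
t* = 1.323 for 80% confidence

Margin of error = t* · s/√n = 1.323 · 1.58/√22 = 0.45

CI: (3.65, 4.55)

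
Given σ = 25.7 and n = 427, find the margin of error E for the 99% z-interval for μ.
Margin of error = 3.20

Margin of error = z* · σ/√n
= 2.576 · 25.7/√427
= 2.576 · 25.7/20.6640
= 3.20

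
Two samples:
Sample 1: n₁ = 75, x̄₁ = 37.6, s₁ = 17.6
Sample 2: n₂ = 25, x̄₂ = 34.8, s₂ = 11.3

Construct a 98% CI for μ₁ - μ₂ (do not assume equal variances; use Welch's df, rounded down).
(-4.45, 10.05)

Difference: x̄₁ - x̄₂ = 2.80
SE = √(s₁²/n₁ + s₂²/n₂) = √(17.6²/75 + 11.3²/25) = 3.0394
df = 64.77 → 64 (Welch–Satterthwaite, rounded down)
t* = 2.386

CI: 2.80 ± 2.386 · 3.0394 = 2.80 ± 7.25 = (-4.45, 10.05)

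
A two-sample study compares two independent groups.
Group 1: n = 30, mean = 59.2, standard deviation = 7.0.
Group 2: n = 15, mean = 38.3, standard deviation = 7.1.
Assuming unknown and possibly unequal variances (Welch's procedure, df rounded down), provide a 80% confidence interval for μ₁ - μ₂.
(17.96, 23.84)

Difference: x̄₁ - x̄₂ = 20.90
SE = √(s₁²/n₁ + s₂²/n₂) = √(7.0²/30 + 7.1²/15) = 2.2347
df = 27.75 → 27 (Welch–Satterthwaite, rounded down)
t* = 1.314

CI: 20.90 ± 1.314 · 2.2347 = 20.90 ± 2.94 = (17.96, 23.84)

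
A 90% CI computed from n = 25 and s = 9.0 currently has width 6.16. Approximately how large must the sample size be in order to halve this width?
n ≈ 100

CI width ∝ 1/√n
To reduce width by factor 2, need √n to grow by 2 → need 2² = 4 times as many samples.

Current: n = 25, width = 6.16
New: n = 100, width ≈ 2.99

Width reduced by factor of 6.16/2.99 = 2.06.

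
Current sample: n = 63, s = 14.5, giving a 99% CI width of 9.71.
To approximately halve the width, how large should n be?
n ≈ 252

CI width ∝ 1/√n
To reduce width by factor 2, need √n to grow by 2 → need 2² = 4 times as many samples.

Current: n = 63, width = 9.71
New: n = 252, width ≈ 4.74

Width reduced by factor of 9.71/4.74 = 2.05.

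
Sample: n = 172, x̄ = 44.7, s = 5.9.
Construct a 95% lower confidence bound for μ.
μ ≥ 43.96

Lower bound (one-sided):
t* = 1.654 (one-sided for 95%)
Lower bound = x̄ - t* · s/√n = 44.7 - 1.654 · 5.9/√172 = 43.96

We are 95% confident that μ ≥ 43.96.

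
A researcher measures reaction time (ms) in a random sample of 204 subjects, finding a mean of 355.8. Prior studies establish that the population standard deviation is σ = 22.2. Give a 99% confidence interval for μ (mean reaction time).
(351.80, 359.80)

z-interval (σ known):
z* = 2.576 for 99% confidence

Margin of error = z* · σ/√n = 2.576 · 22.2/√204 = 4.00

CI: (355.8 - 4.00, 355.8 + 4.00) = (351.80, 359.80)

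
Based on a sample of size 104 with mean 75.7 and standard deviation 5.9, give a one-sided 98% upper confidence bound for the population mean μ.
μ ≤ 76.90

Upper bound (one-sided):
t* = 2.080 (one-sided for 98%)
Upper bound = x̄ + t* · s/√n = 75.7 + 2.080 · 5.9/√104 = 76.90

We are 98% confident that μ ≤ 76.90.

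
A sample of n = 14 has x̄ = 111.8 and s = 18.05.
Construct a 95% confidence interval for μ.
(101.38, 122.22)

t-interval (σ unknown):
df = n - 1 = 13
t* = 2.160 for 95% confidence

Margin of error = t* · s/√n = 2.160 · 18.05/√14 = 10.42

CI: (101.38, 122.22)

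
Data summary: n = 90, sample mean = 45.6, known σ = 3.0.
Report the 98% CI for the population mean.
(44.86, 46.34)

z-interval (σ known):
z* = 2.326 for 98% confidence

Margin of error = z* · σ/√n = 2.326 · 3.0/√90 = 0.74

CI: (45.6 - 0.74, 45.6 + 0.74) = (44.86, 46.34)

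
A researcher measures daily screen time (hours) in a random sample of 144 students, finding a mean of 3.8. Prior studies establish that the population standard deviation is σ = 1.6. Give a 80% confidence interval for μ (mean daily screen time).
(3.63, 3.97)

z-interval (σ known):
z* = 1.282 for 80% confidence

Margin of error = z* · σ/√n = 1.282 · 1.6/√144 = 0.17

CI: (3.8 - 0.17, 3.8 + 0.17) = (3.63, 3.97)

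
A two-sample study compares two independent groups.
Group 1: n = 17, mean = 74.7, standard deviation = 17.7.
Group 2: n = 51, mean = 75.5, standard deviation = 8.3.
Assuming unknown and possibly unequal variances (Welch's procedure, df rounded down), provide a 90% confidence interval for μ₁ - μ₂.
(-8.51, 6.91)

Difference: x̄₁ - x̄₂ = -0.80
SE = √(s₁²/n₁ + s₂²/n₂) = √(17.7²/17 + 8.3²/51) = 4.4474
df = 18.40 → 18 (Welch–Satterthwaite, rounded down)
t* = 1.734

CI: -0.80 ± 1.734 · 4.4474 = -0.80 ± 7.71 = (-8.51, 6.91)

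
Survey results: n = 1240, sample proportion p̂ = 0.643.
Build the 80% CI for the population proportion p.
(0.626, 0.660)

Proportion CI:
SE = √(p̂(1-p̂)/n) = √(0.643 · 0.357 / 1240) = 0.01361

z* = 1.282
Margin = z* · SE = 1.282 · 0.01361 = 0.0174

CI: 0.643 ± 0.0174 = (0.626, 0.660)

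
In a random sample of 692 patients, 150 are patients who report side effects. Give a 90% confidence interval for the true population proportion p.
(0.191, 0.243)

Proportion CI:
p̂ = 150/692 = 0.21676
SE = √(p̂(1-p̂)/n) = √(0.21676 · 0.78324 / 692) = 0.01566

z* = 1.645
Margin = z* · SE = 1.645 · 0.01566 = 0.0258

CI: 0.21676 ± 0.0258 = (0.191, 0.243)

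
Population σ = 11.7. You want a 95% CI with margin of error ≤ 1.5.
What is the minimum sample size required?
n ≥ 234

For margin E ≤ 1.5:
n ≥ (z* · σ / E)²
n ≥ (1.960 · 11.7 / 1.5)²
n ≥ 233.72

Minimum n = 234 (rounding up)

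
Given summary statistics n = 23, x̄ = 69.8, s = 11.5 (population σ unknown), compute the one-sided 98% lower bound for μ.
μ ≥ 64.57

Lower bound (one-sided):
t* = 2.183 (one-sided for 98%)
Lower bound = x̄ - t* · s/√n = 69.8 - 2.183 · 11.5/√23 = 64.57

We are 98% confident that μ ≥ 64.57.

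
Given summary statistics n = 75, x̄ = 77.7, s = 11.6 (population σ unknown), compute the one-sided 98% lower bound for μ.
μ ≥ 74.90

Lower bound (one-sided):
t* = 2.091 (one-sided for 98%)
Lower bound = x̄ - t* · s/√n = 77.7 - 2.091 · 11.6/√75 = 74.90

We are 98% confident that μ ≥ 74.90.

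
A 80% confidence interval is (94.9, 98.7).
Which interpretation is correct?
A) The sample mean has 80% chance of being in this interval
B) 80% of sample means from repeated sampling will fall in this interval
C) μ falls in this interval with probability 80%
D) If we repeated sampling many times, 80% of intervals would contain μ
D

A) Wrong — x̄ is observed and sits in the interval by construction.
B) Wrong — coverage applies to intervals containing μ, not to future x̄ values.
C) Wrong — μ is fixed; the randomness lives in the interval, not in μ.
D) Correct — this is the frequentist long-run coverage interpretation.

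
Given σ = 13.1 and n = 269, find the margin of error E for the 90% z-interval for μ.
Margin of error = 1.31

Margin of error = z* · σ/√n
= 1.645 · 13.1/√269
= 1.645 · 13.1/16.4012
= 1.31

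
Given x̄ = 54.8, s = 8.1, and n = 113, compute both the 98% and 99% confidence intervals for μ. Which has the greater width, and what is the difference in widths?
99% CI is wider by 0.39

df = 112
98% CI: t* = 2.360, (53.00, 56.60), width = 2 · t* · s/√n = 3.60
99% CI: t* = 2.620, (52.80, 56.80), width = 2 · t* · s/√n = 3.99

The 99% CI is wider by 3.99 - 3.60 = 0.39.
Higher confidence requires a wider interval.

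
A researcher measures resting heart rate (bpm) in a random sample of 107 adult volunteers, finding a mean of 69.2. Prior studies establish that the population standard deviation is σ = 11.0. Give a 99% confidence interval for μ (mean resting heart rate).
(66.46, 71.94)

z-interval (σ known):
z* = 2.576 for 99% confidence

Margin of error = z* · σ/√n = 2.576 · 11.0/√107 = 2.74

CI: (69.2 - 2.74, 69.2 + 2.74) = (66.46, 71.94)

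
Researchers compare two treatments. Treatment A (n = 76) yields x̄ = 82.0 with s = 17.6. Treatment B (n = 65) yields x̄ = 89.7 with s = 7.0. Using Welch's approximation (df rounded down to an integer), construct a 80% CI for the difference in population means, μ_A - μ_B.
(-10.53, -4.87)

Difference: x̄₁ - x̄₂ = -7.70
SE = √(s₁²/n₁ + s₂²/n₂) = √(17.6²/76 + 7.0²/65) = 2.1976
df = 101.25 → 101 (Welch–Satterthwaite, rounded down)
t* = 1.290

CI: -7.70 ± 1.290 · 2.1976 = -7.70 ± 2.83 = (-10.53, -4.87)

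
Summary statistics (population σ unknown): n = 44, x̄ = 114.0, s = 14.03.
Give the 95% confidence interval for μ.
(109.73, 118.27)

t-interval (σ unknown):
df = n - 1 = 43
t* = 2.017 for 95% confidence

Margin of error = t* · s/√n = 2.017 · 14.03/√44 = 4.27

CI: (109.73, 118.27)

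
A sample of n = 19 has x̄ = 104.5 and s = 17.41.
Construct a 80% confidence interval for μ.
(99.19, 109.81)

t-interval (σ unknown):
df = n - 1 = 18
t* = 1.330 for 80% confidence

Margin of error = t* · s/√n = 1.330 · 17.41/√19 = 5.31

CI: (99.19, 109.81)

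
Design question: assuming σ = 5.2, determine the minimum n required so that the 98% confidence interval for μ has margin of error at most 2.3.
n ≥ 28

For margin E ≤ 2.3:
n ≥ (z* · σ / E)²
n ≥ (2.326 · 5.2 / 2.3)²
n ≥ 27.65

Minimum n = 28 (rounding up)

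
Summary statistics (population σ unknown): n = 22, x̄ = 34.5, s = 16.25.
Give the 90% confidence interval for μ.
(28.54, 40.46)

t-interval (σ unknown):
df = n - 1 = 21
t* = 1.721 for 90% confidence

Margin of error = t* · s/√n = 1.721 · 16.25/√22 = 5.96

CI: (28.54, 40.46)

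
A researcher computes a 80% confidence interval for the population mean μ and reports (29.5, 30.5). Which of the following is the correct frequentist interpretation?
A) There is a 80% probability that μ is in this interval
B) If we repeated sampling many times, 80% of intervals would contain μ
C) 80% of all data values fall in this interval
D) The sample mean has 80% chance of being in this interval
B

A) Wrong — μ is fixed; the randomness lives in the interval, not in μ.
B) Correct — this is the frequentist long-run coverage interpretation.
C) Wrong — a CI is about the parameter μ, not individual data values.
D) Wrong — x̄ is observed and sits in the interval by construction.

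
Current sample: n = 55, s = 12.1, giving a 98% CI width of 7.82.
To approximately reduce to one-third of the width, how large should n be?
n ≈ 495

CI width ∝ 1/√n
To reduce width by factor 3, need √n to grow by 3 → need 3² = 9 times as many samples.

Current: n = 55, width = 7.82
New: n = 495, width ≈ 2.54

Width reduced by factor of 7.82/2.54 = 3.08.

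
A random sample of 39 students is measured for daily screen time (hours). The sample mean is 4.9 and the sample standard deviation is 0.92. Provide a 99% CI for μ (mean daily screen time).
(4.50, 5.30)

t-interval (σ unknown):
df = n - 1 = 38
t* = 2.712 for 99% confidence

Margin of error = t* · s/√n = 2.712 · 0.92/√39 = 0.40

CI: (4.50, 5.30)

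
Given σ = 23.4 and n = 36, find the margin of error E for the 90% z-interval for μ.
Margin of error = 6.42

Margin of error = z* · σ/√n
= 1.645 · 23.4/√36
= 1.645 · 23.4/6.0000
= 6.42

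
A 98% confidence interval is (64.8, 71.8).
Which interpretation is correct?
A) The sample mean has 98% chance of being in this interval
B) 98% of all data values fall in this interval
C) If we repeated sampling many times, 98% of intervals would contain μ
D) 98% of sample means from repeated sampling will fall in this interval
C

A) Wrong — x̄ is observed and sits in the interval by construction.
B) Wrong — a CI is about the parameter μ, not individual data values.
C) Correct — this is the frequentist long-run coverage interpretation.
D) Wrong — coverage applies to intervals containing μ, not to future x̄ values.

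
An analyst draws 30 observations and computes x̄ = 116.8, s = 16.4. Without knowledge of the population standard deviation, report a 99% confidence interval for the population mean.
(108.55, 125.05)

t-interval (σ unknown):
df = n - 1 = 29
t* = 2.756 for 99% confidence

Margin of error = t* · s/√n = 2.756 · 16.4/√30 = 8.25

CI: (108.55, 125.05)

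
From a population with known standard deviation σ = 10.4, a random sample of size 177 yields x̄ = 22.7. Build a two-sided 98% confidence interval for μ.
(20.88, 24.52)

z-interval (σ known):
z* = 2.326 for 98% confidence

Margin of error = z* · σ/√n = 2.326 · 10.4/√177 = 1.82

CI: (22.7 - 1.82, 22.7 + 1.82) = (20.88, 24.52)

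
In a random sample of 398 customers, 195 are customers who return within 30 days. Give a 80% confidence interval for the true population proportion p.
(0.458, 0.522)

Proportion CI:
p̂ = 195/398 = 0.48995
SE = √(p̂(1-p̂)/n) = √(0.48995 · 0.51005 / 398) = 0.02506

z* = 1.282
Margin = z* · SE = 1.282 · 0.02506 = 0.0321

CI: 0.48995 ± 0.0321 = (0.458, 0.522)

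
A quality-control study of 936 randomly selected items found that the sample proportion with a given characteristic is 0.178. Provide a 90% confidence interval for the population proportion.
(0.157, 0.199)

Proportion CI:
SE = √(p̂(1-p̂)/n) = √(0.178 · 0.822 / 936) = 0.01250

z* = 1.645
Margin = z* · SE = 1.645 · 0.01250 = 0.0206

CI: 0.178 ± 0.0206 = (0.157, 0.199)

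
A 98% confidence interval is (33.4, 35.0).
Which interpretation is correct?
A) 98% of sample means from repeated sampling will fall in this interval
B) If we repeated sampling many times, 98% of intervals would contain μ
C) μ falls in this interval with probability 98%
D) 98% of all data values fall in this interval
B

A) Wrong — coverage applies to intervals containing μ, not to future x̄ values.
B) Correct — this is the frequentist long-run coverage interpretation.
C) Wrong — μ is fixed; the randomness lives in the interval, not in μ.
D) Wrong — a CI is about the parameter μ, not individual data values.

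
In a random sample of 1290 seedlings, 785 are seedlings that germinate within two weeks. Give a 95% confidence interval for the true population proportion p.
(0.582, 0.635)

Proportion CI:
p̂ = 785/1290 = 0.60853
SE = √(p̂(1-p̂)/n) = √(0.60853 · 0.39147 / 1290) = 0.01359

z* = 1.960
Margin = z* · SE = 1.960 · 0.01359 = 0.0266

CI: 0.60853 ± 0.0266 = (0.582, 0.635)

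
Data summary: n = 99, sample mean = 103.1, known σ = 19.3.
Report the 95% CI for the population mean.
(99.30, 106.90)

z-interval (σ known):
z* = 1.960 for 95% confidence

Margin of error = z* · σ/√n = 1.960 · 19.3/√99 = 3.80

CI: (103.1 - 3.80, 103.1 + 3.80) = (99.30, 106.90)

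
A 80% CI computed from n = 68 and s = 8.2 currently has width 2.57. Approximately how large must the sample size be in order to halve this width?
n ≈ 272

CI width ∝ 1/√n
To reduce width by factor 2, need √n to grow by 2 → need 2² = 4 times as many samples.

Current: n = 68, width = 2.57
New: n = 272, width ≈ 1.28

Width reduced by factor of 2.57/1.28 = 2.01.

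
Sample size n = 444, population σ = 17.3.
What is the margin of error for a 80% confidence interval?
Margin of error = 1.05

Margin of error = z* · σ/√n
= 1.282 · 17.3/√444
= 1.282 · 17.3/21.0713
= 1.05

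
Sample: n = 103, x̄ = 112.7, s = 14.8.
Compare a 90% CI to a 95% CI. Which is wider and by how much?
95% CI is wider by 0.94

df = 102
90% CI: t* = 1.660, (110.28, 115.12), width = 2 · t* · s/√n = 4.84
95% CI: t* = 1.983, (109.81, 115.59), width = 2 · t* · s/√n = 5.78

The 95% CI is wider by 5.78 - 4.84 = 0.94.
Higher confidence requires a wider interval.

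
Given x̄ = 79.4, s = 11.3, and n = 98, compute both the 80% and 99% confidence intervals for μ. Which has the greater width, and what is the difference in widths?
99% CI is wider by 3.06

df = 97
80% CI: t* = 1.290, (77.93, 80.87), width = 2 · t* · s/√n = 2.94
99% CI: t* = 2.627, (76.40, 82.40), width = 2 · t* · s/√n = 6.00

The 99% CI is wider by 6.00 - 2.94 = 3.06.
Higher confidence requires a wider interval.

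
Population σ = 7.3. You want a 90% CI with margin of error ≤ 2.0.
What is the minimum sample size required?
n ≥ 37

For margin E ≤ 2.0:
n ≥ (z* · σ / E)²
n ≥ (1.645 · 7.3 / 2.0)²
n ≥ 36.05

Minimum n = 37 (rounding up)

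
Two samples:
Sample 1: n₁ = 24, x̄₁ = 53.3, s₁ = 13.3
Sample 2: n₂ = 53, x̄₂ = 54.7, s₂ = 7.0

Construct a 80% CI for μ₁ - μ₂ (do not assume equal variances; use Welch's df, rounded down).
(-5.18, 2.38)

Difference: x̄₁ - x̄₂ = -1.40
SE = √(s₁²/n₁ + s₂²/n₂) = √(13.3²/24 + 7.0²/53) = 2.8801
df = 28.93 → 28 (Welch–Satterthwaite, rounded down)
t* = 1.313

CI: -1.40 ± 1.313 · 2.8801 = -1.40 ± 3.78 = (-5.18, 2.38)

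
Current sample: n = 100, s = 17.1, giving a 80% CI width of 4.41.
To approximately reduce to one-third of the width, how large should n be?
n ≈ 900

CI width ∝ 1/√n
To reduce width by factor 3, need √n to grow by 3 → need 3² = 9 times as many samples.

Current: n = 100, width = 4.41
New: n = 900, width ≈ 1.46

Width reduced by factor of 4.41/1.46 = 3.02.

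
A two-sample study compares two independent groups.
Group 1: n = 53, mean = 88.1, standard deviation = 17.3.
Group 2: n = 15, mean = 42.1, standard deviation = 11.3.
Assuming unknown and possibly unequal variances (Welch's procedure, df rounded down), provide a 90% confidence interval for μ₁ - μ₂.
(39.64, 52.36)

Difference: x̄₁ - x̄₂ = 46.00
SE = √(s₁²/n₁ + s₂²/n₂) = √(17.3²/53 + 11.3²/15) = 3.7629
df = 34.63 → 34 (Welch–Satterthwaite, rounded down)
t* = 1.691

CI: 46.00 ± 1.691 · 3.7629 = 46.00 ± 6.36 = (39.64, 52.36)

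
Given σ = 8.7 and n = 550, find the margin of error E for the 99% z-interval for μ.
Margin of error = 0.96

Margin of error = z* · σ/√n
= 2.576 · 8.7/√550
= 2.576 · 8.7/23.4521
= 0.96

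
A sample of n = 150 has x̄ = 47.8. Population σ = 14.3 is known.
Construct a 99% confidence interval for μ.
(44.79, 50.81)

z-interval (σ known):
z* = 2.576 for 99% confidence

Margin of error = z* · σ/√n = 2.576 · 14.3/√150 = 3.01

CI: (47.8 - 3.01, 47.8 + 3.01) = (44.79, 50.81)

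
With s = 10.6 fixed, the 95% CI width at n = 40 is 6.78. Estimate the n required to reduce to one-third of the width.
n ≈ 360

CI width ∝ 1/√n
To reduce width by factor 3, need √n to grow by 3 → need 3² = 9 times as many samples.

Current: n = 40, width = 6.78
New: n = 360, width ≈ 2.20

Width reduced by factor of 6.78/2.20 = 3.08.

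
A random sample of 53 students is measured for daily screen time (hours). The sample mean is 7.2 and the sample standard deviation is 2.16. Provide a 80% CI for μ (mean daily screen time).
(6.81, 7.59)

t-interval (σ unknown):
df = n - 1 = 52
t* = 1.298 for 80% confidence

Margin of error = t* · s/√n = 1.298 · 2.16/√53 = 0.39

CI: (6.81, 7.59)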